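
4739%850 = 489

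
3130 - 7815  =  - 4685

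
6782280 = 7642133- 859853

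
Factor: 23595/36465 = 11/17 = 11^1*17^ ( - 1)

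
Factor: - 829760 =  - 2^6*5^1 *2593^1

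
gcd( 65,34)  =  1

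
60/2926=30/1463 = 0.02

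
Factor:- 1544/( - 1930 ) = 2^2*5^( - 1 )= 4/5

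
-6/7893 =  - 1 + 2629/2631 = - 0.00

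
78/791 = 78/791 = 0.10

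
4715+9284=13999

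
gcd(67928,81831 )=1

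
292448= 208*1406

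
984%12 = 0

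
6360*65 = 413400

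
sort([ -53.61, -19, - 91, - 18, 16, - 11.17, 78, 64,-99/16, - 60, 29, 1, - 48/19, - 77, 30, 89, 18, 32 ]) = [ - 91, - 77,-60, - 53.61, - 19, - 18, -11.17, - 99/16, - 48/19, 1, 16 , 18,29, 30, 32, 64,78, 89]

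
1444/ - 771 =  - 2+98/771 = - 1.87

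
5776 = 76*76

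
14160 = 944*15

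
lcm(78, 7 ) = 546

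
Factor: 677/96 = 2^( - 5)*3^( - 1 )*677^1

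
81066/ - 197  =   - 81066/197 = -411.50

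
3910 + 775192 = 779102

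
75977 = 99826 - 23849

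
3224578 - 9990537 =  - 6765959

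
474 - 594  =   - 120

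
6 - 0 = 6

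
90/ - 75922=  - 1 + 37916/37961 = - 0.00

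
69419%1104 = 971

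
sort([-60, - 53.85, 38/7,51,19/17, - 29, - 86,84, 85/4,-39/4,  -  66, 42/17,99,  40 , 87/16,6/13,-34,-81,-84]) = [-86, - 84, - 81,  -  66, - 60, - 53.85,-34, - 29,-39/4, 6/13, 19/17,42/17,38/7,87/16,85/4,40, 51, 84,99 ]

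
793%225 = 118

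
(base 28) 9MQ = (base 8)17022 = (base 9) 11503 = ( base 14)2B3C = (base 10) 7698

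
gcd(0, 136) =136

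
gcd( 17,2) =1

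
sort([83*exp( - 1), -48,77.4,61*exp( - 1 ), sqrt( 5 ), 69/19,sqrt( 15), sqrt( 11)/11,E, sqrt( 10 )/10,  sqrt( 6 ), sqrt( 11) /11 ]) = [ - 48 , sqrt(11) /11, sqrt(11 ) /11,sqrt(10 ) /10, sqrt( 5), sqrt( 6),E, 69/19 , sqrt(15 ), 61*exp( - 1),83 * exp( - 1), 77.4]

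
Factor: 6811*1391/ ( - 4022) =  - 9474101/4022 = - 2^(  -  1)*7^2*13^1*107^1*139^1*2011^(  -  1 ) 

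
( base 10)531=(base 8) 1023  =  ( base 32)gj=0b1000010011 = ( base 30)hl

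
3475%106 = 83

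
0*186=0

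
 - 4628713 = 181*(-25573) 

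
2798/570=4 + 259/285  =  4.91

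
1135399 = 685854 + 449545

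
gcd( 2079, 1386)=693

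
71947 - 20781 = 51166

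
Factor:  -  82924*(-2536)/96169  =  2^5*17^( - 1)*317^1*5657^( - 1)*20731^1 = 210295264/96169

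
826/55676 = 413/27838 = 0.01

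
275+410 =685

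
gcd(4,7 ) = 1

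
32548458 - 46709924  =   - 14161466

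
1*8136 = 8136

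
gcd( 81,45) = 9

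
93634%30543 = 2005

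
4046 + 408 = 4454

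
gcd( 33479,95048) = 1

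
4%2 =0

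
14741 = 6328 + 8413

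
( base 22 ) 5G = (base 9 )150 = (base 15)86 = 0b1111110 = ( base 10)126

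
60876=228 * 267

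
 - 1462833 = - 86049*17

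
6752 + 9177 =15929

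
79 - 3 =76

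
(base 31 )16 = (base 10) 37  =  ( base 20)1h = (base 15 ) 27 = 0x25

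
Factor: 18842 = 2^1*9421^1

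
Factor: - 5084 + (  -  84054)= - 89138 = -2^1*7^1 * 6367^1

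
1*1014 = 1014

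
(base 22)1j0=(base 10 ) 902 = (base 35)PR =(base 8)1606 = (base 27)16B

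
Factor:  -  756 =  - 2^2*3^3*7^1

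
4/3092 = 1/773 = 0.00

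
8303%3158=1987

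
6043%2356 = 1331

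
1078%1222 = 1078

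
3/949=3/949 = 0.00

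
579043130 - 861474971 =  - 282431841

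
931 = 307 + 624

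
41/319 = 41/319 = 0.13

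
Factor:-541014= -2^1 * 3^1*37^1*2437^1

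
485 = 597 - 112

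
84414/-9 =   -  28138/3 = - 9379.33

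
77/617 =77/617= 0.12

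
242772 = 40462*6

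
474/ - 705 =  - 1  +  77/235=- 0.67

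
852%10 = 2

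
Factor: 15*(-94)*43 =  - 60630 = - 2^1*3^1*5^1*43^1*47^1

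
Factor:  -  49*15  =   - 3^1*5^1*7^2  =  -735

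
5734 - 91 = 5643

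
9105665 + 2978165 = 12083830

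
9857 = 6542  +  3315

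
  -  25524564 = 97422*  ( - 262)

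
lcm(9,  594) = 594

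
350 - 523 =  - 173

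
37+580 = 617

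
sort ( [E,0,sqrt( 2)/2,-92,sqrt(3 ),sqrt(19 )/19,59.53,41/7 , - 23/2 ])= [-92, - 23/2, 0,sqrt( 19)/19 , sqrt(2 )/2, sqrt ( 3),E,  41/7,59.53]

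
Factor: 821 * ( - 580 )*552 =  - 262851360 = - 2^5*3^1 * 5^1*23^1 * 29^1*821^1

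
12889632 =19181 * 672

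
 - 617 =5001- 5618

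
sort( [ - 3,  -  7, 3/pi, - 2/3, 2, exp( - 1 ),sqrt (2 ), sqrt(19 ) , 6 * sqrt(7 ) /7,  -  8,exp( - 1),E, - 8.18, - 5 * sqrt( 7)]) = [-5  *sqrt( 7 ), - 8.18, - 8, - 7, - 3, - 2/3,exp( - 1),exp( - 1 ), 3/pi,sqrt(2 ), 2, 6*sqrt(7 ) /7, E , sqrt ( 19 ) ]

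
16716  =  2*8358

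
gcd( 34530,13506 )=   6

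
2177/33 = 2177/33 = 65.97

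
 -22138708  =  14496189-36634897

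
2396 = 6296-3900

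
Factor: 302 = 2^1*151^1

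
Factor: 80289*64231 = 3^2*11^1*811^1*64231^1 = 5157042759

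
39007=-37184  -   - 76191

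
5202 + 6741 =11943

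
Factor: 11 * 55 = 5^1 * 11^2 = 605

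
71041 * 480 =34099680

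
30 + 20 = 50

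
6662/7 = 6662/7  =  951.71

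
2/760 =1/380 = 0.00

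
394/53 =394/53 = 7.43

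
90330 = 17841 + 72489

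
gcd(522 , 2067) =3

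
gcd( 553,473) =1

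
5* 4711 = 23555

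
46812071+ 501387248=548199319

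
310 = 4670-4360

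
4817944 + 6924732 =11742676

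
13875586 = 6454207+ 7421379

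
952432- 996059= - 43627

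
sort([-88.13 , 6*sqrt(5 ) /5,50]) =[ - 88.13 , 6*sqrt( 5)/5, 50] 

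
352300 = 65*5420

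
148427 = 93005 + 55422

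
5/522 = 5/522 = 0.01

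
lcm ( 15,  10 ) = 30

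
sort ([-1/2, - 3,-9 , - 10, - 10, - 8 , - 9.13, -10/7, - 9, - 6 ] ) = [ -10 , - 10 , - 9.13, - 9, -9, - 8, - 6,-3, - 10/7, - 1/2]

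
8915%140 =95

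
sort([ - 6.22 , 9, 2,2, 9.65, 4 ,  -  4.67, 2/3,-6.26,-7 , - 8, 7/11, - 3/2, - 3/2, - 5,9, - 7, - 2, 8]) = [ - 8, - 7, - 7, - 6.26, -6.22, - 5, - 4.67, - 2, - 3/2, - 3/2, 7/11, 2/3, 2, 2, 4,  8 , 9, 9, 9.65]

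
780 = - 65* ( -12 ) 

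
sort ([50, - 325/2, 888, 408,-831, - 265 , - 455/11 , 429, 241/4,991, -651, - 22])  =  [-831, - 651, - 265, - 325/2, - 455/11, -22, 50, 241/4,408, 429, 888,991]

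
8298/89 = 8298/89 = 93.24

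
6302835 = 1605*3927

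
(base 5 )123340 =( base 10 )4845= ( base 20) c25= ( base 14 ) 1AA1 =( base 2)1001011101101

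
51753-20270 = 31483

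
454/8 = 227/4=56.75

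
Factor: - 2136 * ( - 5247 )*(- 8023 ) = -2^3*3^3*11^1*53^1*  71^1*89^1*113^1 = - 89918510616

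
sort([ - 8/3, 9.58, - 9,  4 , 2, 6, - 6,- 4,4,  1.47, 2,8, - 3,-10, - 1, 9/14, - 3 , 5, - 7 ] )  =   [ - 10, - 9, - 7, - 6, - 4,  -  3,-3,  -  8/3, - 1, 9/14, 1.47, 2, 2,  4, 4 , 5,6, 8, 9.58 ] 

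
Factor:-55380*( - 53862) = 2982877560=2^3 * 3^2*5^1*13^1*47^1*71^1 * 191^1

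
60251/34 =60251/34 =1772.09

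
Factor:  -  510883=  - 43^1*109^2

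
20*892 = 17840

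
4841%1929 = 983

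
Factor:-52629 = - 3^1 * 53^1*331^1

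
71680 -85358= - 13678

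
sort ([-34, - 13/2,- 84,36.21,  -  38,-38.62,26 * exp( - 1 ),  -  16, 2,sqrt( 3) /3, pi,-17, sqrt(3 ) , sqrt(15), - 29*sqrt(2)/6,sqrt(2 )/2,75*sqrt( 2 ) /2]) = [ - 84,-38.62, - 38 ,-34, - 17, - 16, - 29 * sqrt (2)/6, - 13/2, sqrt( 3 ) /3, sqrt ( 2 ) /2,  sqrt( 3),  2,pi,sqrt( 15 ),26*exp( - 1)  ,  36.21, 75 * sqrt (2) /2 ] 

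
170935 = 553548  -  382613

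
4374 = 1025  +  3349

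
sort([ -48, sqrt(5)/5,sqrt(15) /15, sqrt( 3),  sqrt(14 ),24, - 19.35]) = [ - 48,-19.35, sqrt( 15)/15 , sqrt (5)/5,sqrt( 3), sqrt ( 14 ),24]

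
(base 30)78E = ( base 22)dbk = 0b1100110011010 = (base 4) 1212122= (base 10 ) 6554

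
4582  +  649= 5231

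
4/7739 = 4/7739 = 0.00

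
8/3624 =1/453 = 0.00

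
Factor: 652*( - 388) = -2^4* 97^1 * 163^1 = - 252976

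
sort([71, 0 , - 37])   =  [ - 37, 0, 71]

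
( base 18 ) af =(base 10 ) 195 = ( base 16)c3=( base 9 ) 236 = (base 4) 3003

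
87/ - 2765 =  - 1 + 2678/2765  =  - 0.03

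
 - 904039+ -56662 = -960701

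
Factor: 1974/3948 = 2^ ( - 1) = 1/2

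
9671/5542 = 9671/5542 = 1.75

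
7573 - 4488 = 3085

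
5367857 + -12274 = 5355583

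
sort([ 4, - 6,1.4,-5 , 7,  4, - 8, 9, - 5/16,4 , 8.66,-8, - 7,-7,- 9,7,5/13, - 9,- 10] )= [ - 10,-9, - 9,  -  8,  -  8, -7, - 7,-6,-5, - 5/16,5/13,1.4,4,4, 4, 7,7,8.66, 9 ] 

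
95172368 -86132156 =9040212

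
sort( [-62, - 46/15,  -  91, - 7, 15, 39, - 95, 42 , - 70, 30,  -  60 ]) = [ -95, - 91, - 70, - 62, - 60, - 7 , - 46/15,  15, 30, 39,42 ] 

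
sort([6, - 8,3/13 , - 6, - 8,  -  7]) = [ - 8 ,- 8 ,  -  7, - 6,3/13, 6]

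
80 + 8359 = 8439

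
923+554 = 1477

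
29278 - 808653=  - 779375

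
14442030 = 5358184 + 9083846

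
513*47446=24339798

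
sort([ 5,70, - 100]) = [ - 100, 5, 70 ] 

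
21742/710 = 10871/355 = 30.62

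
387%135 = 117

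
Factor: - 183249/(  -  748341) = 3^1 * 617^1*7559^ (-1) = 1851/7559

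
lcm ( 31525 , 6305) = 31525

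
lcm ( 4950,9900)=9900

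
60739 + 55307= 116046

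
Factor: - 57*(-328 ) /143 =18696/143 = 2^3*3^1*11^(-1)*13^(  -  1)*19^1*41^1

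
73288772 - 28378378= 44910394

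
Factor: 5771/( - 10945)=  - 29/55 = -5^( - 1 )*11^( -1)* 29^1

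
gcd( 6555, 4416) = 69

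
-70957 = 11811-82768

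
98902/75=98902/75  =  1318.69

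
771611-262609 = 509002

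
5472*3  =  16416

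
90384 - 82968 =7416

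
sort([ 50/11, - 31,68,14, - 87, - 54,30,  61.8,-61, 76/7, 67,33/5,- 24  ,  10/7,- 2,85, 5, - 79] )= [ - 87, - 79,-61, - 54,- 31, - 24, - 2,10/7,50/11, 5, 33/5 , 76/7,14, 30,  61.8, 67,68,85 ] 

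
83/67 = 1 + 16/67=1.24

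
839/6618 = 839/6618 =0.13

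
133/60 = 2 + 13/60 = 2.22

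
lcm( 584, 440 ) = 32120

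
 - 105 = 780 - 885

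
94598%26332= 15602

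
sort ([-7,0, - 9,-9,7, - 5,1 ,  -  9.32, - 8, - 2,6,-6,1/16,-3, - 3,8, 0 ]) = [ -9.32,-9,-9, - 8, - 7 , - 6,-5,  -  3,-3, - 2,0,0,1/16,1, 6,7, 8 ]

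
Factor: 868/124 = 7 = 7^1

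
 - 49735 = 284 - 50019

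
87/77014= 87/77014 = 0.00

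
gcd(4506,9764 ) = 2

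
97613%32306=695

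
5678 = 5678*1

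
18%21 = 18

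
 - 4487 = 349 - 4836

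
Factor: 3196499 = 3196499^1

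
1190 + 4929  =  6119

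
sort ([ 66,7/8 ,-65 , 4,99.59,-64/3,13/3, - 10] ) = [ - 65, - 64/3, - 10, 7/8,4, 13/3,66, 99.59 ] 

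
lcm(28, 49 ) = 196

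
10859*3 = 32577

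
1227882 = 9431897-8204015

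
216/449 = 216/449 = 0.48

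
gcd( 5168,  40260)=4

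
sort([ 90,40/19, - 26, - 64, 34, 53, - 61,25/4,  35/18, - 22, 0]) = [ - 64, - 61, - 26 , - 22, 0,35/18,40/19, 25/4, 34,53, 90]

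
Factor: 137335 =5^1*11^2*227^1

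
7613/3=2537+2/3 = 2537.67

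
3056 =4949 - 1893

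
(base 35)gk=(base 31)IM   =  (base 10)580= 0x244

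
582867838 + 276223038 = 859090876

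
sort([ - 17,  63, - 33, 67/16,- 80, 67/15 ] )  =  [ - 80, - 33, - 17, 67/16,67/15 , 63 ] 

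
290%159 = 131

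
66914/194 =33457/97 = 344.92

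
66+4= 70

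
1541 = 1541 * 1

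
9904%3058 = 730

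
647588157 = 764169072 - 116580915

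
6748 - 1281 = 5467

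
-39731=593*( - 67)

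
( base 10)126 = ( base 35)3l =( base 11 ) 105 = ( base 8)176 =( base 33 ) 3R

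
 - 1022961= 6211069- 7234030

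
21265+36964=58229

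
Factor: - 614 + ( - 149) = -763 = - 7^1*109^1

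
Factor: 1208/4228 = 2^1 *7^( - 1) = 2/7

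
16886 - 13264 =3622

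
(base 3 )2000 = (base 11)4a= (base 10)54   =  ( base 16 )36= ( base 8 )66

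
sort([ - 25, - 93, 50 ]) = [-93, - 25,50]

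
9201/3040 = 9201/3040  =  3.03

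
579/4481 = 579/4481=0.13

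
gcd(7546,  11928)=14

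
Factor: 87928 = 2^3 * 29^1*379^1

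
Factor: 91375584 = 2^5*3^1*951829^1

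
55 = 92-37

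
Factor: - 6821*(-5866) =2^1*7^1* 19^1*359^1 * 419^1 = 40011986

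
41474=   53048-11574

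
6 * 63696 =382176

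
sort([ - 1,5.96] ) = [ - 1,  5.96] 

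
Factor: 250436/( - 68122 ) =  - 2^1*137^1*457^1*34061^( - 1) = - 125218/34061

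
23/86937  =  23/86937 = 0.00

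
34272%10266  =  3474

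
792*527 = 417384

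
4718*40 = 188720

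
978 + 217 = 1195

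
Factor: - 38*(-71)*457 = 1232986 = 2^1 * 19^1 *71^1*457^1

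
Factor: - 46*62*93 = - 2^2*3^1 * 23^1 * 31^2 = - 265236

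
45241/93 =45241/93 = 486.46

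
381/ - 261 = -127/87 = - 1.46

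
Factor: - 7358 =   -  2^1 * 13^1*283^1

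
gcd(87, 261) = 87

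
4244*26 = 110344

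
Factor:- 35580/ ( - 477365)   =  12/161 = 2^2*3^1*7^( -1 )* 23^( - 1 ) 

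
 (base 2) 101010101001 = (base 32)2l9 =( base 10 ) 2729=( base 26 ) 40P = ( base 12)16B5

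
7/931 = 1/133 = 0.01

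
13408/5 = 2681 + 3/5 = 2681.60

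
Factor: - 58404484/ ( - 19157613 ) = 2^2 * 3^ ( - 1)*6385871^( - 1)*14601121^1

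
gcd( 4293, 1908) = 477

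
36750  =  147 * 250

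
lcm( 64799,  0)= 0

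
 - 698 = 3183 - 3881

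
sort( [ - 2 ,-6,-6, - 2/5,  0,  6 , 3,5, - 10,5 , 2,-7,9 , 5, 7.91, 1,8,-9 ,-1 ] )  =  [ - 10,-9, - 7,- 6 ,  -  6, - 2,-1 ,  -  2/5,0,  1, 2,3,5,5 , 5,  6,7.91, 8,  9 ]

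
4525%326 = 287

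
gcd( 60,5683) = 1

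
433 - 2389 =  - 1956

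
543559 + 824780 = 1368339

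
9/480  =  3/160 = 0.02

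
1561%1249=312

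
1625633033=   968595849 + 657037184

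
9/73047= 3/24349 = 0.00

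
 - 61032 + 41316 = -19716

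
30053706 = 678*44327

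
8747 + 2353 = 11100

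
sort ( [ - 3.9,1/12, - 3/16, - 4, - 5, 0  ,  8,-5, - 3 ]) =[ - 5, - 5 ,-4, - 3.9, - 3, - 3/16, 0, 1/12, 8 ] 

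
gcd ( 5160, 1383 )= 3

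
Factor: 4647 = 3^1*1549^1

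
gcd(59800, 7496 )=8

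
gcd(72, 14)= 2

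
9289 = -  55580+64869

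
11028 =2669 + 8359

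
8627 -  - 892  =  9519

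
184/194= 92/97 = 0.95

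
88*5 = 440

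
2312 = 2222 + 90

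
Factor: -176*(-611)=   2^4*11^1 * 13^1*47^1= 107536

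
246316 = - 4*( - 61579) 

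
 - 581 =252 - 833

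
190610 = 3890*49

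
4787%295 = 67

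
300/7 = 300/7 = 42.86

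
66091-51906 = 14185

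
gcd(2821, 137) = 1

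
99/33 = 3 = 3.00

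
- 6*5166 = - 30996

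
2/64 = 1/32  =  0.03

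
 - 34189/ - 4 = 8547 + 1/4 =8547.25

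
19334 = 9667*2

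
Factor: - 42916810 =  - 2^1*5^1*29^1 * 83^1 * 1783^1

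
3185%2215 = 970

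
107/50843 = 107/50843 = 0.00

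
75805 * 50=3790250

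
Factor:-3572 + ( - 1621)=-5193 = - 3^2  *577^1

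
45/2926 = 45/2926= 0.02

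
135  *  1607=216945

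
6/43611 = 2/14537 = 0.00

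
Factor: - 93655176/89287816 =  - 11706897/11160977  =  - 3^1 * 17^1*103^( - 1)*108359^ ( - 1 ) * 229547^1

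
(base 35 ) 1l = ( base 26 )24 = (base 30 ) 1Q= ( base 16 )38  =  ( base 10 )56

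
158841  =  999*159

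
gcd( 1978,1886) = 46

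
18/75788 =9/37894= 0.00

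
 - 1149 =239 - 1388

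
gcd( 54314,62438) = 2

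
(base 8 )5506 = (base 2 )101101000110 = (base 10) 2886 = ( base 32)2Q6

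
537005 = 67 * 8015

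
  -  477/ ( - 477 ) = 1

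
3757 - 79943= - 76186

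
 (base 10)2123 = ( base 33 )1vb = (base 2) 100001001011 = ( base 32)22b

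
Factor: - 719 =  - 719^1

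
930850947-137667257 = 793183690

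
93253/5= 93253/5=18650.60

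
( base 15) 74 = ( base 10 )109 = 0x6D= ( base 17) 67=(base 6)301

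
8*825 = 6600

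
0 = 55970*0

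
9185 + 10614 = 19799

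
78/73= 78/73 = 1.07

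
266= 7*38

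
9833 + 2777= 12610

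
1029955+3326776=4356731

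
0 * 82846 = 0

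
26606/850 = 31+ 128/425  =  31.30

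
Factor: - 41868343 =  - 11^1*19^1*  163^1*1229^1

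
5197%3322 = 1875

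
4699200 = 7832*600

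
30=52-22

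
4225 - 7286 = -3061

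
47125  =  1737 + 45388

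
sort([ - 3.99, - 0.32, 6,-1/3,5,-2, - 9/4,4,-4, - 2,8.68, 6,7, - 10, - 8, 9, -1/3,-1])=[ - 10, - 8, - 4, - 3.99, - 9/4,  -  2, - 2, - 1, - 1/3, - 1/3, - 0.32, 4, 5, 6 , 6, 7,  8.68, 9]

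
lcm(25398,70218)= 1193706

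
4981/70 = 71+11/70= 71.16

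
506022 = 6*84337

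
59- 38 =21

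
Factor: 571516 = 2^2*11^1*31^1*419^1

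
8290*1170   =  9699300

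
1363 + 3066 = 4429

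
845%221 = 182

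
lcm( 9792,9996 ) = 479808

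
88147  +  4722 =92869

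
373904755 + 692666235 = 1066570990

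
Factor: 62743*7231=453694633 = 7^1*1033^1*62743^1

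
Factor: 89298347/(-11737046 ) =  - 2^( - 1 ) *19^1*463^1*10151^1*5868523^( - 1)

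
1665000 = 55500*30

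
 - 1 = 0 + - 1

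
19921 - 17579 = 2342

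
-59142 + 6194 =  - 52948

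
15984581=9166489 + 6818092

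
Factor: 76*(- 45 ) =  - 2^2*3^2 * 5^1*19^1 =-3420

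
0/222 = 0  =  0.00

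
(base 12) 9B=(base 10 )119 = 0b1110111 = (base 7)230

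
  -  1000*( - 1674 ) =1674000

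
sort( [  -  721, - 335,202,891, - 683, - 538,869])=[- 721, - 683, -538,-335,202,869, 891 ]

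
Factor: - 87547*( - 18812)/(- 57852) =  - 411733541/14463 = - 3^( - 2)*1607^( - 1)*4703^1*87547^1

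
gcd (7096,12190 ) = 2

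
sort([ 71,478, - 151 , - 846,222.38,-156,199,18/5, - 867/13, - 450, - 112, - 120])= [ - 846, - 450, - 156,- 151, - 120 , - 112, - 867/13 , 18/5,71, 199 , 222.38,  478 ]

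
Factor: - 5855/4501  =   - 5^1 * 7^( - 1)*643^( - 1 )  *  1171^1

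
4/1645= 4/1645 = 0.00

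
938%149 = 44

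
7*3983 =27881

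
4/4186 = 2/2093 =0.00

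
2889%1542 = 1347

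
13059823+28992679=42052502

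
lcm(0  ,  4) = 0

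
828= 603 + 225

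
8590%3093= 2404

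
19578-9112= 10466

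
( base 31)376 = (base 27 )471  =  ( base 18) 9aa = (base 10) 3106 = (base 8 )6042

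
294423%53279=28028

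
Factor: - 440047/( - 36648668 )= 2^(-2)*7^( - 2 )*17^(  -  2 )*647^(  -  1 )*440047^1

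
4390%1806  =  778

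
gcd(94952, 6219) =1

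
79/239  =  79/239 = 0.33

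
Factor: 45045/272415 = 3^1*7^1*127^( - 1 )  =  21/127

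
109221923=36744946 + 72476977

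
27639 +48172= 75811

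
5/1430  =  1/286 = 0.00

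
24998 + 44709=69707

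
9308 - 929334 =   -  920026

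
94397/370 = 255 + 47/370 = 255.13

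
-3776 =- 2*1888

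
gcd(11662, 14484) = 34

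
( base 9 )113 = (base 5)333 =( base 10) 93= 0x5d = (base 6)233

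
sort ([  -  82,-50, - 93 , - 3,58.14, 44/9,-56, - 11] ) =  [ - 93 ,-82, - 56 ,-50, - 11, - 3,44/9 , 58.14] 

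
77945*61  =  4754645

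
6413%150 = 113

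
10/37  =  10/37 = 0.27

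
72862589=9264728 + 63597861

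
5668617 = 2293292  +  3375325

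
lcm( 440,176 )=880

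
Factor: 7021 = 7^1 * 17^1*59^1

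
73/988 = 73/988 = 0.07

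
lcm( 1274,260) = 12740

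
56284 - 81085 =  - 24801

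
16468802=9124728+7344074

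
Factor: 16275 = 3^1*5^2*7^1*31^1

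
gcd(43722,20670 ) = 6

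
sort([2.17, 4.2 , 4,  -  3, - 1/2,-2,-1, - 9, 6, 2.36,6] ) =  [- 9,-3, - 2,-1, - 1/2,2.17,  2.36, 4,4.2 , 6,6] 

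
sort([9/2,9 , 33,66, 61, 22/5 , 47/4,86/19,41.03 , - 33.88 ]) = [ -33.88,22/5, 9/2,86/19,9, 47/4, 33, 41.03, 61, 66]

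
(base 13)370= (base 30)js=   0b1001010110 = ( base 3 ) 211011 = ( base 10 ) 598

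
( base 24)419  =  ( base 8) 4441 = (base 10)2337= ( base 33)24R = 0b100100100001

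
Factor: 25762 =2^1*11^1*1171^1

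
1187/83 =14 + 25/83=14.30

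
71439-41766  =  29673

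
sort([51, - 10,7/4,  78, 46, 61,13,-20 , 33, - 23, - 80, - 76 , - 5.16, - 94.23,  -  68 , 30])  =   [ - 94.23 , - 80, - 76, - 68, - 23 , - 20, - 10,-5.16 , 7/4,13, 30 , 33 , 46,51, 61, 78 ] 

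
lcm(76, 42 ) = 1596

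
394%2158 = 394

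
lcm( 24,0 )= 0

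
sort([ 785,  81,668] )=[ 81,668, 785 ] 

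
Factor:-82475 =-5^2*3299^1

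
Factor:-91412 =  - 2^2*22853^1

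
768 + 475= 1243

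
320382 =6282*51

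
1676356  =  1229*1364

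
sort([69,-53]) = [-53,69 ]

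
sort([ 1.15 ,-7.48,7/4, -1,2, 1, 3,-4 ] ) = [-7.48, - 4, - 1,1, 1.15, 7/4,  2,3]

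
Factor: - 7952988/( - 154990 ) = 2^1*3^1*5^( - 1) * 11^( - 1 )*31^1 * 1409^( - 1)*21379^1  =  3976494/77495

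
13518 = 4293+9225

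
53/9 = 5 + 8/9 = 5.89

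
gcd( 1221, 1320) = 33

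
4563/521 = 4563/521 = 8.76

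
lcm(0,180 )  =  0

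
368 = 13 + 355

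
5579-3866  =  1713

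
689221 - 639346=49875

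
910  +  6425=7335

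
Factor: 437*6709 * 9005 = 26401156165 = 5^1*19^1* 23^1*1801^1*6709^1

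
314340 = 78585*4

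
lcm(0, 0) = 0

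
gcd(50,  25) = 25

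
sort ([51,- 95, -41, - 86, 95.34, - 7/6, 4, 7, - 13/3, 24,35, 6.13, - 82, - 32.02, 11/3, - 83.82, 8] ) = [ - 95, - 86, - 83.82, - 82, - 41, - 32.02, -13/3, - 7/6 , 11/3, 4,6.13, 7,8, 24,35, 51, 95.34] 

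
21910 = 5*4382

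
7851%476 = 235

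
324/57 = 108/19  =  5.68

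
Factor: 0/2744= 0= 0^1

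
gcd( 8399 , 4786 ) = 1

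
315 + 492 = 807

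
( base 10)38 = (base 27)1B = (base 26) 1c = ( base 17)24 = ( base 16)26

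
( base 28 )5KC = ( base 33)444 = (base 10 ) 4492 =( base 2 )1000110001100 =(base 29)59Q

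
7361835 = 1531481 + 5830354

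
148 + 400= 548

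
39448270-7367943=32080327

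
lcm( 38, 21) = 798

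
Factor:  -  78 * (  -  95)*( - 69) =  - 2^1 *3^2*5^1*13^1 *19^1* 23^1 = - 511290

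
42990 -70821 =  - 27831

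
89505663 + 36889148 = 126394811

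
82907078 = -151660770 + 234567848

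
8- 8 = 0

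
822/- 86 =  - 10 + 19/43 = - 9.56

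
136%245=136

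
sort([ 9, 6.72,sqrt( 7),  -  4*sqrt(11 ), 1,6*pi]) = [- 4*sqrt( 11 ) , 1, sqrt ( 7),6.72, 9, 6*pi]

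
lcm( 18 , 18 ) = 18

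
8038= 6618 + 1420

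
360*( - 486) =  - 174960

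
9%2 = 1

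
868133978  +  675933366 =1544067344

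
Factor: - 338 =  - 2^1*13^2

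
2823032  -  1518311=1304721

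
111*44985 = 4993335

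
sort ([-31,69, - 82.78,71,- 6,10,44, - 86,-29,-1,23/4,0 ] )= [ - 86, - 82.78, - 31, - 29, - 6  , - 1, 0, 23/4,10,44,  69, 71]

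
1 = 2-1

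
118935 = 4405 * 27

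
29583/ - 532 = -56 + 11/28 =-  55.61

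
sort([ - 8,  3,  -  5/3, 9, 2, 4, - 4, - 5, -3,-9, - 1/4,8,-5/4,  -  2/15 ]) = [-9, - 8 , -5,-4, - 3, - 5/3,-5/4, - 1/4, - 2/15,2,3, 4, 8,9 ] 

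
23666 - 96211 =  - 72545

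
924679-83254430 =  - 82329751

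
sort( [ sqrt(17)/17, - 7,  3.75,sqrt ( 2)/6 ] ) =[ - 7,  sqrt( 2 )/6,sqrt ( 17)/17,3.75]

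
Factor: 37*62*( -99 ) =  - 2^1*3^2*11^1*31^1*37^1 = - 227106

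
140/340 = 7/17 = 0.41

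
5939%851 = 833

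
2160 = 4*540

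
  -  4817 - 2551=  -7368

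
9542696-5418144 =4124552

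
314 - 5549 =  - 5235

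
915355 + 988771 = 1904126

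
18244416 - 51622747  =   - 33378331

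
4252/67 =4252/67 = 63.46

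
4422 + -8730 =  - 4308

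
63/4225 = 63/4225 = 0.01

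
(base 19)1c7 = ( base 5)4341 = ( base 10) 596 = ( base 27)m2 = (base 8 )1124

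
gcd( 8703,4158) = 9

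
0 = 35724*0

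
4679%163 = 115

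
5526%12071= 5526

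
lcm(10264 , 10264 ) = 10264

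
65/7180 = 13/1436 = 0.01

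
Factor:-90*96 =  - 2^6*3^3*5^1 =- 8640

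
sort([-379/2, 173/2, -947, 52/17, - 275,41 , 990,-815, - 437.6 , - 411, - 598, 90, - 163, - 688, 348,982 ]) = [ - 947, - 815, - 688, - 598 , - 437.6, - 411, -275, - 379/2,-163, 52/17, 41,173/2, 90,  348 , 982, 990]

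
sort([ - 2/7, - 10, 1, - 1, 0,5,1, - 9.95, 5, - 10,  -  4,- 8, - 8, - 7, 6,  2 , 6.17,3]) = [ -10, - 10, - 9.95 , - 8,  -  8, - 7,-4 ,  -  1, - 2/7,0, 1,1, 2,3, 5, 5,6,  6.17 ] 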